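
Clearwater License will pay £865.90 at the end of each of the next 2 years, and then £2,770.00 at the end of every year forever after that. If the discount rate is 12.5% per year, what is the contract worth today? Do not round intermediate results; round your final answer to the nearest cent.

PV of 2-year annuity: £865.90 × [1 − (1+0.125)^−2] / 0.125 = 1453.85679
Perpetuity value at year 2: £2,770.00 / 0.125 = 22160.00000
PV of perpetuity: 22160.00000 / (1+0.125)^2 = 17509.13580
Total PV = 1453.85679 + 17509.13580 = 18962.99259

£18962.99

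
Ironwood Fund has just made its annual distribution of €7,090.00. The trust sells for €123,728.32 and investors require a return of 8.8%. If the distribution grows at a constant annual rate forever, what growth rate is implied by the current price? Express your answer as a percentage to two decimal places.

2.90%

P = D₀(1+g)/(r−g) ⇒ P(r−g) = D₀(1+g) ⇒ g(P+D₀) = P·r − D₀
g = (P·r − D₀)/(P + D₀) = (€123,728.32×0.088 − €7,090.00) / (€123,728.32 + €7,090.00) = 0.029033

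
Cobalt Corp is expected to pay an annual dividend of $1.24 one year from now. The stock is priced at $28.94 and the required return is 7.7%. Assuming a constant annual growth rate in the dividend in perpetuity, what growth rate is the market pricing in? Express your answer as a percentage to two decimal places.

3.42%

P = D₁/(r−g) ⇒ g = r − D₁/P = 0.077 − $1.24/$28.94 = 0.034153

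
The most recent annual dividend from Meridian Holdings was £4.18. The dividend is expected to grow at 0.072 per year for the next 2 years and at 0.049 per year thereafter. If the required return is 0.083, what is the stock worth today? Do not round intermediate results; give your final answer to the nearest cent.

D_1 = 4.48096
D_2 = 4.80359
Terminal value at year 2: TV = D_2×(1+g_2)/(r−g_2) = 5.03896/0.034 = 148.20485
P_0 = D_1/(1+r)^1 + D_2/(1+r)^2 + TV/(1+r)^2
    = 4.13754 + 4.09552 + 126.35881 = 134.59187

£134.59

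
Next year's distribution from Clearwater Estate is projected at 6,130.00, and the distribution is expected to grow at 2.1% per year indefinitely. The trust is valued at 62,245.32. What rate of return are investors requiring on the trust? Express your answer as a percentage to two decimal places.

P = D₁/(r − g) ⇒ r = D₁/P + g = 6,130.0000/62,245.32 + 0.021 = 0.098481 + 0.021 = 0.119481

11.95%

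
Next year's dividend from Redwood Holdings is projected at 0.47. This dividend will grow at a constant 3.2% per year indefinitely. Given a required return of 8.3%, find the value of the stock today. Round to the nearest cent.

Growing perpetuity: P = D₁ / (r − g) = 0.4700 / (0.083 − 0.032) = 9.22

9.22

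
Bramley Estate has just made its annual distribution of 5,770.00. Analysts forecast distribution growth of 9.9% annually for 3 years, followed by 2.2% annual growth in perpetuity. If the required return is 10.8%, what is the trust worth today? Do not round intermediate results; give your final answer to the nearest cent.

D_1 = 6341.23000
D_2 = 6969.01177
D_3 = 7658.94394
Terminal value at year 3: TV = D_3×(1+g_2)/(r−g_2) = 7827.44070/0.086 = 91016.75235
P_0 = D_1/(1+r)^1 + D_2/(1+r)^2 + D_3/(1+r)^3 + TV/(1+r)^3
    = 5723.13177 + 5676.64424 + 5630.53431 + 66911.69843 = 83942.00875

83942.01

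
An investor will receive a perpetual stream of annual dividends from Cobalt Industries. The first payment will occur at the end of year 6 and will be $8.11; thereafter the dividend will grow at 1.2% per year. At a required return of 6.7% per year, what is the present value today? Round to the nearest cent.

Value at end of year 5: C₁ / (r − g) = $8.11 / (0.067 − 0.012) = $147.4545
Discount to today: PV = $147.4545 / (1 + 0.067)^5 = $147.4545 / 1.383000 = $106.62

$106.62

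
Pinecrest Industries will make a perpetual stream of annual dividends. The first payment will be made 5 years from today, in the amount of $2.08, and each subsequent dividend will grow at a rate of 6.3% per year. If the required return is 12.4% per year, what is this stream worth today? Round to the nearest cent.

Value at end of year 4: C₁ / (r − g) = $2.08 / (0.124 − 0.063) = $34.0984
Discount to today: PV = $34.0984 / (1 + 0.124)^4 = $34.0984 / 1.596119 = $21.36

$21.36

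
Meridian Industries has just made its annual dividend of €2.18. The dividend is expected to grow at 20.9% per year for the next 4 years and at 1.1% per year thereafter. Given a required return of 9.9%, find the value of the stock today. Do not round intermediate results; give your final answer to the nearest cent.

€47.81

D_1 = 2.63562
D_2 = 3.18646
D_3 = 3.85244
D_4 = 4.65759
Terminal value at year 4: TV = D_4×(1+g_2)/(r−g_2) = 4.70883/0.088 = 53.50941
P_0 = D_1/(1+r)^1 + D_2/(1+r)^2 + D_3/(1+r)^3 + D_4/(1+r)^4 + TV/(1+r)^4
    = 2.39820 + 2.63824 + 2.90230 + 3.19279 + 36.68085 = 47.81238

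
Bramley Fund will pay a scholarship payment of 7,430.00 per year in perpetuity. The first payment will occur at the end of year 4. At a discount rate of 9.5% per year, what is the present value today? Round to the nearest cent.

59569.35

Value at end of year 3: C / r = 7,430.00 / 0.095 = 78,210.5263
Discount to today: PV = 78,210.5263 / (1 + 0.095)^3 = 78,210.5263 / 1.312932 = 59,569.35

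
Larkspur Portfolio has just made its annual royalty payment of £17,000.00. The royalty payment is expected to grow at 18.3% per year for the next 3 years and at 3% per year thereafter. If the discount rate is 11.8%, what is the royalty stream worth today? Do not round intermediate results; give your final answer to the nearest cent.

D_1 = 20111.00000
D_2 = 23791.31300
D_3 = 28145.12328
Terminal value at year 3: TV = D_3×(1+g_2)/(r−g_2) = 28989.47698/0.088 = 329425.87474
P_0 = D_1/(1+r)^1 + D_2/(1+r)^2 + D_3/(1+r)^3 + TV/(1+r)^3
    = 17988.37209 + 19034.20768 + 20140.84766 + 235739.46694 = 292902.89438

£292902.89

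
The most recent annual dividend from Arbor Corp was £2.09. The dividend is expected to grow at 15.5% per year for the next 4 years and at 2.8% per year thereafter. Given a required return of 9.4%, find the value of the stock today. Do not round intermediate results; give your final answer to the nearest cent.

£50.04

D_1 = 2.41395
D_2 = 2.78811
D_3 = 3.22027
D_4 = 3.71941
Terminal value at year 4: TV = D_4×(1+g_2)/(r−g_2) = 3.82355/0.066 = 57.93265
P_0 = D_1/(1+r)^1 + D_2/(1+r)^2 + D_3/(1+r)^3 + D_4/(1+r)^4 + TV/(1+r)^4
    = 2.20654 + 2.32957 + 2.45946 + 2.59660 + 40.44400 = 50.03617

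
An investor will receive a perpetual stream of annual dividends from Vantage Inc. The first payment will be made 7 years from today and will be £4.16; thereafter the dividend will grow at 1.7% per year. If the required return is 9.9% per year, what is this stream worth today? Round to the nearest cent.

Value at end of year 6: C₁ / (r − g) = £4.16 / (0.099 − 0.017) = £50.7317
Discount to today: PV = £50.7317 / (1 + 0.099)^6 = £50.7317 / 1.761920 = £28.79

£28.79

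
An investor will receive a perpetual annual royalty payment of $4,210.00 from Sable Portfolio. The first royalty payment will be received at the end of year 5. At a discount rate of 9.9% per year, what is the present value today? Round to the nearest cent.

$29151.18

Value at end of year 4: C / r = $4,210.00 / 0.099 = $42,525.2525
Discount to today: PV = $42,525.2525 / (1 + 0.099)^4 = $42,525.2525 / 1.458783 = $29,151.18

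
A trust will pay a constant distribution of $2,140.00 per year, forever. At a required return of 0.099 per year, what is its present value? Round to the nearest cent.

Level perpetuity: PV = C / r = $2,140.00 / 0.099 = $21,616.16

$21616.16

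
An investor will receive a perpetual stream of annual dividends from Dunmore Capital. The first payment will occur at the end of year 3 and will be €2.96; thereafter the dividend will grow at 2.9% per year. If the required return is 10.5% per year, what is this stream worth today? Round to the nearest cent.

€31.90

Value at end of year 2: C₁ / (r − g) = €2.96 / (0.105 − 0.029) = €38.9474
Discount to today: PV = €38.9474 / (1 + 0.105)^2 = €38.9474 / 1.221025 = €31.90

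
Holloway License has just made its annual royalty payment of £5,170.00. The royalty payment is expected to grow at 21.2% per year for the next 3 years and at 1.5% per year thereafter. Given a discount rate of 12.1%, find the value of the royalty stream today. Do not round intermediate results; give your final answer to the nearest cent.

D_1 = 6266.04000
D_2 = 7594.44048
D_3 = 9204.46186
Terminal value at year 3: TV = D_3×(1+g_2)/(r−g_2) = 9342.52879/0.106 = 88137.06405
P_0 = D_1/(1+r)^1 + D_2/(1+r)^2 + D_3/(1+r)^3 + TV/(1+r)^3
    = 5589.68778 + 6043.44477 + 6534.03663 + 62566.48282 = 80733.65200

£80733.65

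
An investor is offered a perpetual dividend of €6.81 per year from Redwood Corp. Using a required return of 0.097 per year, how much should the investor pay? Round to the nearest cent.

Level perpetuity: PV = C / r = €6.81 / 0.097 = €70.21

€70.21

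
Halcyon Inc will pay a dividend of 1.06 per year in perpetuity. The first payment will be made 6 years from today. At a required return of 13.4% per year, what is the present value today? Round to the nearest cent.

Value at end of year 5: C / r = 1.06 / 0.134 = 7.9104
Discount to today: PV = 7.9104 / (1 + 0.134)^5 = 7.9104 / 1.875276 = 4.22

4.22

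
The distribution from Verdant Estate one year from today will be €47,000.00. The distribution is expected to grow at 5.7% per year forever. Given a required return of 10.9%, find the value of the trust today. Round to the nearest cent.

Growing perpetuity: P = D₁ / (r − g) = €47,000.0000 / (0.109 − 0.057) = €903,846.15

€903846.15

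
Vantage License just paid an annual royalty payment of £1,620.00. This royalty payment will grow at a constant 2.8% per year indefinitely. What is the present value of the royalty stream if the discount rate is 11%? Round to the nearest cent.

£20309.27

D₁ = D₀ × (1 + g) = £1,620.00 × 1.028 = £1,665.3600
Growing perpetuity: P = D₁ / (r − g) = £1,665.3600 / (0.11 − 0.028) = £20,309.27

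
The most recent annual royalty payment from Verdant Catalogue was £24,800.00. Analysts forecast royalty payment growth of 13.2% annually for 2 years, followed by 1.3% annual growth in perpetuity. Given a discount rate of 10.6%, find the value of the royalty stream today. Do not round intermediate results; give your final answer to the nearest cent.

D_1 = 28073.60000
D_2 = 31779.31520
Terminal value at year 2: TV = D_2×(1+g_2)/(r−g_2) = 32192.44630/0.093 = 346155.33653
P_0 = D_1/(1+r)^1 + D_2/(1+r)^2 + TV/(1+r)^2
    = 25383.00181 + 25979.70890 + 282983.28085 = 334345.99156

£334345.99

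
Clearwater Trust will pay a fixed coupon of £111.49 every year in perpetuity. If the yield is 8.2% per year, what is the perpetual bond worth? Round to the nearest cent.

£1359.63

Level perpetuity: PV = C / r = £111.49 / 0.082 = £1,359.63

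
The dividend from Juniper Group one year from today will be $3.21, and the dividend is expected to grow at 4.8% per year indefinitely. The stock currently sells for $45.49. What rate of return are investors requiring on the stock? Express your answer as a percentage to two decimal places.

11.86%

P = D₁/(r − g) ⇒ r = D₁/P + g = $3.2100/$45.49 + 0.048 = 0.070565 + 0.048 = 0.118565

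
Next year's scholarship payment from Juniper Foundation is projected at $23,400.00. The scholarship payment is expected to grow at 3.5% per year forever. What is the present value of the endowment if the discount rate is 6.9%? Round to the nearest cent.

Growing perpetuity: P = D₁ / (r − g) = $23,400.0000 / (0.069 − 0.035) = $688,235.29

$688235.29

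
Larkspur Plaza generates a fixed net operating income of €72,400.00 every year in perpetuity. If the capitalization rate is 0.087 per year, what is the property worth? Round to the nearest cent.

Level perpetuity: PV = C / r = €72,400.00 / 0.087 = €832,183.91

€832183.91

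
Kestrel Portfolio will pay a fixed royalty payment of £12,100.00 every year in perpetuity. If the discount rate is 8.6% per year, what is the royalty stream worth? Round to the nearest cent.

£140697.67

Level perpetuity: PV = C / r = £12,100.00 / 0.086 = £140,697.67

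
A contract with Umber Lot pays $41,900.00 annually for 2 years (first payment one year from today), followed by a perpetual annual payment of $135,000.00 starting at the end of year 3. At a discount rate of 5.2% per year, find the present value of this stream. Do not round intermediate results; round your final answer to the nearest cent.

PV of 2-year annuity: $41,900.00 × [1 − (1+0.052)^−2] / 0.052 = 77689.06591
Perpetuity value at year 2: $135,000.00 / 0.052 = 2596153.84615
PV of perpetuity: 2596153.84615 / (1+0.052)^2 = 2345843.01327
Total PV = 77689.06591 + 2345843.01327 = 2423532.07918

$2423532.08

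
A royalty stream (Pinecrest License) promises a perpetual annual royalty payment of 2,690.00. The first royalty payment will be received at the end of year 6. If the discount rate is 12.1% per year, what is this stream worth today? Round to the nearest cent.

Value at end of year 5: C / r = 2,690.00 / 0.121 = 22,231.4050
Discount to today: PV = 22,231.4050 / (1 + 0.121)^5 = 22,231.4050 / 1.770223 = 12,558.53

12558.53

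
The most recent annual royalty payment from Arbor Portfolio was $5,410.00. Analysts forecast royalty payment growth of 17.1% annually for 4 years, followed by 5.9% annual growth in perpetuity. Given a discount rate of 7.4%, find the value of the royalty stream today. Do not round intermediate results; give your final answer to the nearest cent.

D_1 = 6335.11000
D_2 = 7418.41381
D_3 = 8686.96257
D_4 = 10172.43317
Terminal value at year 4: TV = D_4×(1+g_2)/(r−g_2) = 10772.60673/0.015 = 718173.78189
P_0 = D_1/(1+r)^1 + D_2/(1+r)^2 + D_3/(1+r)^3 + D_4/(1+r)^4 + TV/(1+r)^4
    = 5898.61266 + 6431.35515 + 7012.21311 + 7645.53217 + 539774.57110 = 566762.28419

$566762.28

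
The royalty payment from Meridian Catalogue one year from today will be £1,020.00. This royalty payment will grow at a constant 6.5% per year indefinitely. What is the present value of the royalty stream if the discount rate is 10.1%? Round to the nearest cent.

£28333.33

Growing perpetuity: P = D₁ / (r − g) = £1,020.0000 / (0.101 − 0.065) = £28,333.33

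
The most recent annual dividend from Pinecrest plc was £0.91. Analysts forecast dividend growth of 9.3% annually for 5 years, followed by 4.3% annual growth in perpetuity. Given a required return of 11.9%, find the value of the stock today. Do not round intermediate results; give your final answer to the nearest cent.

£15.35

D_1 = 0.99463
D_2 = 1.08713
D_3 = 1.18823
D_4 = 1.29874
D_5 = 1.41952
Terminal value at year 5: TV = D_5×(1+g_2)/(r−g_2) = 1.48056/0.076 = 19.48107
P_0 = D_1/(1+r)^1 + D_2/(1+r)^2 + D_3/(1+r)^3 + D_4/(1+r)^4 + D_5/(1+r)^5 + TV/(1+r)^5
    = 0.88886 + 0.86820 + 0.84803 + 0.82833 + 0.80908 + 11.10357 = 15.34606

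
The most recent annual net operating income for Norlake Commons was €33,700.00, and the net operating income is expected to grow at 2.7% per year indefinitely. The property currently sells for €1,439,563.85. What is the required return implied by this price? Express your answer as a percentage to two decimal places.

D₁ = €33,700.00 × 1.027 = €34,609.9000
P = D₁/(r − g) ⇒ r = D₁/P + g = €34,609.9000/€1,439,563.85 + 0.027 = 0.024042 + 0.027 = 0.051042

5.10%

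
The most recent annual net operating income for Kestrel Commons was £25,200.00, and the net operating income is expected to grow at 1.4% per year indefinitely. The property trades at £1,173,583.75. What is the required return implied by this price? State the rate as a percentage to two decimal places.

3.58%

D₁ = £25,200.00 × 1.014 = £25,552.8000
P = D₁/(r − g) ⇒ r = D₁/P + g = £25,552.8000/£1,173,583.75 + 0.014 = 0.021773 + 0.014 = 0.035773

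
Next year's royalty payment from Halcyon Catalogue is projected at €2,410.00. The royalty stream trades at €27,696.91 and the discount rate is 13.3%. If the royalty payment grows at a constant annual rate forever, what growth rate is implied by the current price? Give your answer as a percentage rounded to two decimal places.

P = D₁/(r−g) ⇒ g = r − D₁/P = 0.133 − €2,410.00/€27,696.91 = 0.045987

4.60%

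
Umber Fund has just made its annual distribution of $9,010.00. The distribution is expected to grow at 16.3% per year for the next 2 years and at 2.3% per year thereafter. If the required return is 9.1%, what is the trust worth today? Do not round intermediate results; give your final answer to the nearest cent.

$173871.70

D_1 = 10478.63000
D_2 = 12186.64669
Terminal value at year 2: TV = D_2×(1+g_2)/(r−g_2) = 12466.93956/0.068 = 183337.34653
P_0 = D_1/(1+r)^1 + D_2/(1+r)^2 + TV/(1+r)^2
    = 9604.61045 + 10238.46192 + 154028.62562 = 173871.69798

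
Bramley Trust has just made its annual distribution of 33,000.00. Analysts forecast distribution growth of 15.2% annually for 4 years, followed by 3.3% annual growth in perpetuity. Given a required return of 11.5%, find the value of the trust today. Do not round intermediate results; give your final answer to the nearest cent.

D_1 = 38016.00000
D_2 = 43794.43200
D_3 = 50451.18566
D_4 = 58119.76588
Terminal value at year 4: TV = D_4×(1+g_2)/(r−g_2) = 60037.71816/0.082 = 732167.29462
P_0 = D_1/(1+r)^1 + D_2/(1+r)^2 + D_3/(1+r)^3 + D_4/(1+r)^4 + TV/(1+r)^4
    = 34095.06726 + 35226.47308 + 36395.42331 + 37603.16382 + 473708.14905 = 617028.27653

617028.28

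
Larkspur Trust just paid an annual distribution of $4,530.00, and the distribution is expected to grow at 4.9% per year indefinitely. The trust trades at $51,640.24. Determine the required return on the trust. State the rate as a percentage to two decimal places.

D₁ = $4,530.00 × 1.049 = $4,751.9700
P = D₁/(r − g) ⇒ r = D₁/P + g = $4,751.9700/$51,640.24 + 0.049 = 0.092021 + 0.049 = 0.141021

14.10%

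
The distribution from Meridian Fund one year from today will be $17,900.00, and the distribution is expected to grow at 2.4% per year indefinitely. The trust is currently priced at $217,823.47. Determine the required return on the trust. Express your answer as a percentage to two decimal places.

10.62%

P = D₁/(r − g) ⇒ r = D₁/P + g = $17,900.0000/$217,823.47 + 0.024 = 0.082177 + 0.024 = 0.106177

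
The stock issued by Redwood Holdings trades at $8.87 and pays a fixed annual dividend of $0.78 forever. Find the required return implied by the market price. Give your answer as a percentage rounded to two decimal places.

P = C/r ⇒ r = C/P = $0.78/$8.87 = 0.087937

8.79%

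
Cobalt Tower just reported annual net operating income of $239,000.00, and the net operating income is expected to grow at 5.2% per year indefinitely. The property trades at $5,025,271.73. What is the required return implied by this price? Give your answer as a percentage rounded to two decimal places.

10.20%

D₁ = $239,000.00 × 1.052 = $251,428.0000
P = D₁/(r − g) ⇒ r = D₁/P + g = $251,428.0000/$5,025,271.73 + 0.052 = 0.050033 + 0.052 = 0.102033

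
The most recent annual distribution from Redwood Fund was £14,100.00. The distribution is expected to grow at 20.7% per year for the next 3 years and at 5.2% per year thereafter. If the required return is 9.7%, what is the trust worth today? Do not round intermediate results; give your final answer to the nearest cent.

D_1 = 17018.70000
D_2 = 20541.57090
D_3 = 24793.67608
Terminal value at year 3: TV = D_3×(1+g_2)/(r−g_2) = 26082.94723/0.045 = 579621.04961
P_0 = D_1/(1+r)^1 + D_2/(1+r)^2 + D_3/(1+r)^3 + TV/(1+r)^3
    = 15513.85597 + 17069.48419 + 18781.10065 + 439060.39752 = 490424.83833

£490424.84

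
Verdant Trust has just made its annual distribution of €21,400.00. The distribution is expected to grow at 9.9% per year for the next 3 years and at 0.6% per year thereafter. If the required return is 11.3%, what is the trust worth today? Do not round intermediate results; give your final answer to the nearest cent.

€256301.06

D_1 = 23518.60000
D_2 = 25846.94140
D_3 = 28405.78860
Terminal value at year 3: TV = D_3×(1+g_2)/(r−g_2) = 28576.22333/0.107 = 267067.50776
P_0 = D_1/(1+r)^1 + D_2/(1+r)^2 + D_3/(1+r)^3 + TV/(1+r)^3
    = 21130.81761 + 20865.02116 + 20602.56807 + 193702.64929 = 256301.05613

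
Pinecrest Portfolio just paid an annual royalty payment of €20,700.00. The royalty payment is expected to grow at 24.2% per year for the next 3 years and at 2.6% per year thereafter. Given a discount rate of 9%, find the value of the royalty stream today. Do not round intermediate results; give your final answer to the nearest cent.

€572019.81

D_1 = 25709.40000
D_2 = 31931.07480
D_3 = 39658.39490
Terminal value at year 3: TV = D_3×(1+g_2)/(r−g_2) = 40689.51317/0.064 = 635773.64327
P_0 = D_1/(1+r)^1 + D_2/(1+r)^2 + D_3/(1+r)^3 + TV/(1+r)^3
    = 23586.60550 + 26875.74682 + 30623.55739 + 490933.90439 = 572019.81410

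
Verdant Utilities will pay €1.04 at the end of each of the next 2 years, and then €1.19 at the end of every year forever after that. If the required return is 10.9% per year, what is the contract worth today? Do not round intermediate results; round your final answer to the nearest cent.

PV of 2-year annuity: €1.04 × [1 − (1+0.109)^−2] / 0.109 = 1.78339
Perpetuity value at year 2: €1.19 / 0.109 = 10.91743
PV of perpetuity: 10.91743 / (1+0.109)^2 = 8.87682
Total PV = 1.78339 + 8.87682 = 10.66021

€10.66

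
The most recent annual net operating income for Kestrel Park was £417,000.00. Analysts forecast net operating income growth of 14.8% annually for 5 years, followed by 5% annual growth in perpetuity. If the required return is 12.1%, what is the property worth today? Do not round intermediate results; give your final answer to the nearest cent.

D_1 = 478716.00000
D_2 = 549565.96800
D_3 = 630901.73126
D_4 = 724275.18749
D_5 = 831467.91524
Terminal value at year 5: TV = D_5×(1+g_2)/(r−g_2) = 873041.31100/0.071 = 12296356.49298
P_0 = D_1/(1+r)^1 + D_2/(1+r)^2 + D_3/(1+r)^3 + D_4/(1+r)^4 + D_5/(1+r)^5 + TV/(1+r)^5
    = 427043.71097 + 437329.33113 + 447862.68701 + 458649.74548 + 469696.61714 + 6946217.57742 = 9186799.66916

£9186799.67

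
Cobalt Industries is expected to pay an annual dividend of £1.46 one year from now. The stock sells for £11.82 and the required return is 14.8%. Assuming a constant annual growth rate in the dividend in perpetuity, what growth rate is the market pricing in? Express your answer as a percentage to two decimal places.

2.45%

P = D₁/(r−g) ⇒ g = r − D₁/P = 0.148 − £1.46/£11.82 = 0.024481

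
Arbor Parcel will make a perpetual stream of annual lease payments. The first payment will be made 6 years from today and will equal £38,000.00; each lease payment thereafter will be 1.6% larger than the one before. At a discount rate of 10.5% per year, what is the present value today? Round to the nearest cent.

£259168.49

Value at end of year 5: C₁ / (r − g) = £38,000.00 / (0.105 − 0.016) = £426,966.2921
Discount to today: PV = £426,966.2921 / (1 + 0.105)^5 = £426,966.2921 / 1.647447 = £259,168.49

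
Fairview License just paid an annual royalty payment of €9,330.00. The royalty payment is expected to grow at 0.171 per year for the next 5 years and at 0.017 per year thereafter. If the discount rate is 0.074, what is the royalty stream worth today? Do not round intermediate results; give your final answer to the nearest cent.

D_1 = 10925.43000
D_2 = 12793.67853
D_3 = 14981.39756
D_4 = 17543.21654
D_5 = 20543.10657
Terminal value at year 5: TV = D_5×(1+g_2)/(r−g_2) = 20892.33938/0.057 = 366532.26985
P_0 = D_1/(1+r)^1 + D_2/(1+r)^2 + D_3/(1+r)^3 + D_4/(1+r)^4 + D_5/(1+r)^5 + TV/(1+r)^5
    = 10172.65363 + 11091.41285 + 12093.15126 + 13185.36324 + 14376.22007 + 256502.03177 = 317420.83282

€317420.83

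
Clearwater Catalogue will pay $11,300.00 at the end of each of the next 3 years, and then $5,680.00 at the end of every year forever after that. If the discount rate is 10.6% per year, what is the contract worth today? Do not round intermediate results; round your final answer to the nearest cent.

PV of 3-year annuity: $11,300.00 × [1 − (1+0.106)^−3] / 0.106 = 27807.22460
Perpetuity value at year 3: $5,680.00 / 0.106 = 53584.90566
PV of perpetuity: 53584.90566 / (1+0.106)^3 = 39607.46887
Total PV = 27807.22460 + 39607.46887 = 67414.69347

$67414.69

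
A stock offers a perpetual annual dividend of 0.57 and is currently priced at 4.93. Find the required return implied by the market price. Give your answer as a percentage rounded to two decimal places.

11.56%

P = C/r ⇒ r = C/P = 0.57/4.93 = 0.115619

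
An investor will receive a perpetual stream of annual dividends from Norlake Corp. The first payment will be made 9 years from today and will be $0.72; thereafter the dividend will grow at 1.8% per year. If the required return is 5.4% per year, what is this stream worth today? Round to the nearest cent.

Value at end of year 8: C₁ / (r − g) = $0.72 / (0.054 − 0.018) = $20.0000
Discount to today: PV = $20.0000 / (1 + 0.054)^8 = $20.0000 / 1.523088 = $13.13

$13.13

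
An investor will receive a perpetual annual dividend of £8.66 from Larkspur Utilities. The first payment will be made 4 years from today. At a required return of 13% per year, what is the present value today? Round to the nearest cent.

Value at end of year 3: C / r = £8.66 / 0.13 = £66.6154
Discount to today: PV = £66.6154 / (1 + 0.13)^3 = £66.6154 / 1.442897 = £46.17

£46.17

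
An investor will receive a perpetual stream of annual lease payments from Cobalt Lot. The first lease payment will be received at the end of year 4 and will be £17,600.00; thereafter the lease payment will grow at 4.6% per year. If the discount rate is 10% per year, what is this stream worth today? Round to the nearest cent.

Value at end of year 3: C₁ / (r − g) = £17,600.00 / (0.1 − 0.046) = £325,925.9259
Discount to today: PV = £325,925.9259 / (1 + 0.1)^3 = £325,925.9259 / 1.331000 = £244,872.97

£244872.97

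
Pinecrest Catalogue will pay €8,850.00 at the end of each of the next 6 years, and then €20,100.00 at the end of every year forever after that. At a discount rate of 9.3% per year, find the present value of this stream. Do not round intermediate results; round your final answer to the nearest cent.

€166110.67

PV of 6-year annuity: €8,850.00 × [1 − (1+0.093)^−6] / 0.093 = 39347.77837
Perpetuity value at year 6: €20,100.00 / 0.093 = 216129.03226
PV of perpetuity: 216129.03226 / (1+0.093)^6 = 126762.89154
Total PV = 39347.77837 + 126762.89154 = 166110.66992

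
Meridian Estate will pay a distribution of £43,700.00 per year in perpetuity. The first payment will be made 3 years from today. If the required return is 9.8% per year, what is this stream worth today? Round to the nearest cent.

Value at end of year 2: C / r = £43,700.00 / 0.098 = £445,918.3673
Discount to today: PV = £445,918.3673 / (1 + 0.098)^2 = £445,918.3673 / 1.205604 = £369,871.34

£369871.34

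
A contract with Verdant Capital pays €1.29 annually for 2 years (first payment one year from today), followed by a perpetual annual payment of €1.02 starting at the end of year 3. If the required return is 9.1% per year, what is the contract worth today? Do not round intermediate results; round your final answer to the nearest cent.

€11.68

PV of 2-year annuity: €1.29 × [1 − (1+0.091)^−2] / 0.091 = 2.26618
Perpetuity value at year 2: €1.02 / 0.091 = 11.20879
PV of perpetuity: 11.20879 / (1+0.091)^2 = 9.41693
Total PV = 2.26618 + 9.41693 = 11.68311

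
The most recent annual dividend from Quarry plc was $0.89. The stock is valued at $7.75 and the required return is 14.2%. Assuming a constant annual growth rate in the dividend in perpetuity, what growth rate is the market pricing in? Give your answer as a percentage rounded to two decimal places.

P = D₀(1+g)/(r−g) ⇒ P(r−g) = D₀(1+g) ⇒ g(P+D₀) = P·r − D₀
g = (P·r − D₀)/(P + D₀) = ($7.75×0.142 − $0.89) / ($7.75 + $0.89) = 0.024363

2.44%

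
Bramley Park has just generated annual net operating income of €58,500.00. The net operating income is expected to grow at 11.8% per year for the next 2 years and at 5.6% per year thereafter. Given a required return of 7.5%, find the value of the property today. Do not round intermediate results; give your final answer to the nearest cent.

€3640793.68

D_1 = 65403.00000
D_2 = 73120.55400
Terminal value at year 2: TV = D_2×(1+g_2)/(r−g_2) = 77215.30502/0.019 = 4063963.42232
P_0 = D_1/(1+r)^1 + D_2/(1+r)^2 + TV/(1+r)^2
    = 60840.00000 + 63273.60000 + 3516680.08421 = 3640793.68421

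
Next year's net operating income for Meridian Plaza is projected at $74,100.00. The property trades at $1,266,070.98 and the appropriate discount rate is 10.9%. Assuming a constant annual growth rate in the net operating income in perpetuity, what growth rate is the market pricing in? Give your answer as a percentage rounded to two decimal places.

5.05%

P = D₁/(r−g) ⇒ g = r − D₁/P = 0.109 − $74,100.00/$1,266,070.98 = 0.050472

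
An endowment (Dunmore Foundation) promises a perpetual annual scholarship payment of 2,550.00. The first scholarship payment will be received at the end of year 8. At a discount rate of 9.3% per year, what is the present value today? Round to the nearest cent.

14713.50

Value at end of year 7: C / r = 2,550.00 / 0.093 = 27,419.3548
Discount to today: PV = 27,419.3548 / (1 + 0.093)^7 = 27,419.3548 / 1.863550 = 14,713.50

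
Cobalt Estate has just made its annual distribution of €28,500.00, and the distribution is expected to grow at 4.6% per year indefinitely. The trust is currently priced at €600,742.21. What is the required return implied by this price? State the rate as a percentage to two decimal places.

D₁ = €28,500.00 × 1.046 = €29,811.0000
P = D₁/(r − g) ⇒ r = D₁/P + g = €29,811.0000/€600,742.21 + 0.046 = 0.049624 + 0.046 = 0.095624

9.56%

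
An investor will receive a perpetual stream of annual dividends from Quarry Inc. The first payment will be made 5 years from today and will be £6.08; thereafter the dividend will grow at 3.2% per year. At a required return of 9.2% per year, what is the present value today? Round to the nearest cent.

£71.26

Value at end of year 4: C₁ / (r − g) = £6.08 / (0.092 − 0.032) = £101.3333
Discount to today: PV = £101.3333 / (1 + 0.092)^4 = £101.3333 / 1.421970 = £71.26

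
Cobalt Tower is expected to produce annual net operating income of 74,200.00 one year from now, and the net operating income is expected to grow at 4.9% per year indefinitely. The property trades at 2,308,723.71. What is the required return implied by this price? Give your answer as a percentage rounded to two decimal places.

8.11%

P = D₁/(r − g) ⇒ r = D₁/P + g = 74,200.0000/2,308,723.71 + 0.049 = 0.032139 + 0.049 = 0.081139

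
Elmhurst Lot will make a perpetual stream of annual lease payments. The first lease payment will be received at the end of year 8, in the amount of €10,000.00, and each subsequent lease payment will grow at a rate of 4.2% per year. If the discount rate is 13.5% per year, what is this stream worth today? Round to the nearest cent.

Value at end of year 7: C₁ / (r − g) = €10,000.00 / (0.135 − 0.042) = €107,526.8817
Discount to today: PV = €107,526.8817 / (1 + 0.135)^7 = €107,526.8817 / 2.426448 = €44,314.52

€44314.52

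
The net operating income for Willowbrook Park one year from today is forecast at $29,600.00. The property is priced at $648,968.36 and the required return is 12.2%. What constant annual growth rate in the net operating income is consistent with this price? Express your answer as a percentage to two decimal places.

P = D₁/(r−g) ⇒ g = r − D₁/P = 0.122 − $29,600.00/$648,968.36 = 0.076389

7.64%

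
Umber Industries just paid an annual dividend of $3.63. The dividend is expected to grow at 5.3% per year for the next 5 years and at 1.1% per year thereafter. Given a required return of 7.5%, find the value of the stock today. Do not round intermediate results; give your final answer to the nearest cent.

$68.78

D_1 = 3.82239
D_2 = 4.02498
D_3 = 4.23830
D_4 = 4.46293
D_5 = 4.69947
Terminal value at year 5: TV = D_5×(1+g_2)/(r−g_2) = 4.75116/0.064 = 74.23687
P_0 = D_1/(1+r)^1 + D_2/(1+r)^2 + D_3/(1+r)^3 + D_4/(1+r)^4 + D_5/(1+r)^5 + TV/(1+r)^5
    = 3.55571 + 3.48294 + 3.41166 + 3.34184 + 3.27345 + 51.71033 = 68.77595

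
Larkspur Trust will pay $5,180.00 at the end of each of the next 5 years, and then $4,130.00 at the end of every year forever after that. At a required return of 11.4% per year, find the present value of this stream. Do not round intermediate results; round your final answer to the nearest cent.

PV of 5-year annuity: $5,180.00 × [1 − (1+0.114)^−5] / 0.114 = 18953.65888
Perpetuity value at year 5: $4,130.00 / 0.114 = 36228.07018
PV of perpetuity: 36228.07018 / (1+0.114)^5 = 21116.36918
Total PV = 18953.65888 + 21116.36918 = 40070.02806

$40070.03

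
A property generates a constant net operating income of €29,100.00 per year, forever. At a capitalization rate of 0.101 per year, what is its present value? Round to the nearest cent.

Level perpetuity: PV = C / r = €29,100.00 / 0.101 = €288,118.81

€288118.81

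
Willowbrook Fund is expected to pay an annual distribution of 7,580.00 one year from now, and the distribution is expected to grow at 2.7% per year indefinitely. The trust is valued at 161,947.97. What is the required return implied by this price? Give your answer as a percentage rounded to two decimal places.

P = D₁/(r − g) ⇒ r = D₁/P + g = 7,580.0000/161,947.97 + 0.027 = 0.046805 + 0.027 = 0.073805

7.38%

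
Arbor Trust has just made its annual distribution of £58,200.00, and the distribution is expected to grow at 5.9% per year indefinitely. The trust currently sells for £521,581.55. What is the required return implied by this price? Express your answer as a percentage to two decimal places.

D₁ = £58,200.00 × 1.059 = £61,633.8000
P = D₁/(r − g) ⇒ r = D₁/P + g = £61,633.8000/£521,581.55 + 0.059 = 0.118167 + 0.059 = 0.177167

17.72%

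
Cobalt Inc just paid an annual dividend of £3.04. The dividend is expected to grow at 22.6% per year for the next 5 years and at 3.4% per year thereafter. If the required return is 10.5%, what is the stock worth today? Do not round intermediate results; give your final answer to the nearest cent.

D_1 = 3.72704
D_2 = 4.56935
D_3 = 5.60202
D_4 = 6.86808
D_5 = 8.42027
Terminal value at year 5: TV = D_5×(1+g_2)/(r−g_2) = 8.70656/0.071 = 122.62757
P_0 = D_1/(1+r)^1 + D_2/(1+r)^2 + D_3/(1+r)^3 + D_4/(1+r)^4 + D_5/(1+r)^5 + TV/(1+r)^5
    = 3.37289 + 3.74223 + 4.15201 + 4.60666 + 5.11110 + 74.43492 = 95.41981

£95.42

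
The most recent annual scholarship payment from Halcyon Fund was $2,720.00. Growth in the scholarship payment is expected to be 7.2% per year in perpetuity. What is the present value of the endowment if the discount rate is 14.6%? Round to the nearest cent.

D₁ = D₀ × (1 + g) = $2,720.00 × 1.072 = $2,915.8400
Growing perpetuity: P = D₁ / (r − g) = $2,915.8400 / (0.146 − 0.072) = $39,403.24

$39403.24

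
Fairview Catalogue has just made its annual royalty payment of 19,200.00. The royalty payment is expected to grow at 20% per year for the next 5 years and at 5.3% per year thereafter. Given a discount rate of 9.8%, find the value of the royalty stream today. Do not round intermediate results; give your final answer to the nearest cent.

826813.10

D_1 = 23040.00000
D_2 = 27648.00000
D_3 = 33177.60000
D_4 = 39813.12000
D_5 = 47775.74400
Terminal value at year 5: TV = D_5×(1+g_2)/(r−g_2) = 50307.85843/0.045 = 1117952.40960
P_0 = D_1/(1+r)^1 + D_2/(1+r)^2 + D_3/(1+r)^3 + D_4/(1+r)^4 + D_5/(1+r)^5 + TV/(1+r)^5
    = 20983.60656 + 22932.90334 + 25063.28234 + 27391.56540 + 29936.13705 + 700505.60693 = 826813.10162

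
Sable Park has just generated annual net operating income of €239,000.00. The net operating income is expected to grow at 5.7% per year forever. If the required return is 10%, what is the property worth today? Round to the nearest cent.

D₁ = D₀ × (1 + g) = €239,000.00 × 1.057 = €252,623.0000
Growing perpetuity: P = D₁ / (r − g) = €252,623.0000 / (0.1 − 0.057) = €5,874,953.49

€5874953.49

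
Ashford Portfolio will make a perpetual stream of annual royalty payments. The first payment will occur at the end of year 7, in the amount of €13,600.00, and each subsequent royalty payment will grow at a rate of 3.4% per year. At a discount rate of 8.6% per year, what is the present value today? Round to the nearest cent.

€159425.07

Value at end of year 6: C₁ / (r − g) = €13,600.00 / (0.086 − 0.034) = €261,538.4615
Discount to today: PV = €261,538.4615 / (1 + 0.086)^6 = €261,538.4615 / 1.640510 = €159,425.07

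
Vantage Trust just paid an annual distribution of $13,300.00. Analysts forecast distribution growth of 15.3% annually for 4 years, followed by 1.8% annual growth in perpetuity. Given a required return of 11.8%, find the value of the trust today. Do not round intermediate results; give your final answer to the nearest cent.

D_1 = 15334.90000
D_2 = 17681.13970
D_3 = 20386.35407
D_4 = 23505.46625
Terminal value at year 4: TV = D_4×(1+g_2)/(r−g_2) = 23928.56464/0.1 = 239285.64640
P_0 = D_1/(1+r)^1 + D_2/(1+r)^2 + D_3/(1+r)^3 + D_4/(1+r)^4 + TV/(1+r)^4
    = 13716.36852 + 14145.77182 + 14588.61799 + 15045.32785 + 153161.43756 = 210657.52374

$210657.52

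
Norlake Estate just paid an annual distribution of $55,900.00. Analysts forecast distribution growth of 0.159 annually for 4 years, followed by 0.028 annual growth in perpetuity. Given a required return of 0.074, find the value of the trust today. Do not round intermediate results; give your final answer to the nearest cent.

$1965679.52

D_1 = 64788.10000
D_2 = 75089.40790
D_3 = 87028.62376
D_4 = 100866.17493
Terminal value at year 4: TV = D_4×(1+g_2)/(r−g_2) = 103690.42783/0.046 = 2254139.73547
P_0 = D_1/(1+r)^1 + D_2/(1+r)^2 + D_3/(1+r)^3 + D_4/(1+r)^4 + TV/(1+r)^4
    = 60324.11546 + 65098.37040 + 70250.47607 + 75810.33684 + 1694196.22325 = 1965679.52202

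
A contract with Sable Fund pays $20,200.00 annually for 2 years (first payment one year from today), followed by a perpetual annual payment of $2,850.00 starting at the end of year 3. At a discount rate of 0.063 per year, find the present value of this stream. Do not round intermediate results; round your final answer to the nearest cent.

PV of 2-year annuity: $20,200.00 × [1 − (1+0.063)^−2] / 0.063 = 36879.41882
Perpetuity value at year 2: $2,850.00 / 0.063 = 45238.09524
PV of perpetuity: 45238.09524 / (1+0.063)^2 = 40034.81090
Total PV = 36879.41882 + 40034.81090 = 76914.22972

$76914.23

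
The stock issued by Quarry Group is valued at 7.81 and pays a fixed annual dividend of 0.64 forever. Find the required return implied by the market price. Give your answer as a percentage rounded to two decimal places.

P = C/r ⇒ r = C/P = 0.64/7.81 = 0.081946

8.19%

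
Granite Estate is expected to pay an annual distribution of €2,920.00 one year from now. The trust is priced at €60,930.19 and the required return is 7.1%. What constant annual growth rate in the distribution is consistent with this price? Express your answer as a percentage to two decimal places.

2.31%

P = D₁/(r−g) ⇒ g = r − D₁/P = 0.071 − €2,920.00/€60,930.19 = 0.023076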